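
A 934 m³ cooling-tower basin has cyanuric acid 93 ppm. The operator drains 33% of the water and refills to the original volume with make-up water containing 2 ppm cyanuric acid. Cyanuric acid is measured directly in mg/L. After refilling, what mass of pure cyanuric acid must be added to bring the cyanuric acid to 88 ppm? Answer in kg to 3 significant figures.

23.4 kg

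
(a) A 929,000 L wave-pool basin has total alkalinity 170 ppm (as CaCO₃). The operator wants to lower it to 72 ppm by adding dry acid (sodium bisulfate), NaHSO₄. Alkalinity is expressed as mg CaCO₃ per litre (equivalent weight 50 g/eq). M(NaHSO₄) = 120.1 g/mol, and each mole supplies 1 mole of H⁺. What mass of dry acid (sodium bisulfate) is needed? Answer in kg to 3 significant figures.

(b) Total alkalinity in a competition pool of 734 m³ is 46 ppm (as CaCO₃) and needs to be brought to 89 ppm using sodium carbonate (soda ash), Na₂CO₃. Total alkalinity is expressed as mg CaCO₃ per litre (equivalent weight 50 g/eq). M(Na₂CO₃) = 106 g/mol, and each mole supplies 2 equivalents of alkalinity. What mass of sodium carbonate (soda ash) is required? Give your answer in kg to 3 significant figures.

(a) Alkalinity to neutralize: (170 − 72) = 98 mg/L as CaCO₃ × 929,000 L = 91,040 g as CaCO₃.
(a) Equivalents of H⁺ required: 91,040 ÷ 50 g/eq = 1821 eq = 1821 mol NaHSO₄.
(a) Mass of NaHSO₄: 1821 × 120.1 = 218,700 g.

(b) Volume: 734 m³ = 734,000 L.
(b) Alkalinity to add: (89 − 46) = 43 mg/L as CaCO₃ × 734,000 L = 31,560 g as CaCO₃.
(b) Equivalents: 31,560 g ÷ 50 g/eq = 631.2 eq.
(b) Each mole of Na₂CO₃ supplies 2 eq, so 631.2 / 2 = 315.6 mol.
(b) Mass: 315.6 mol × 106 g/mol = 33,460 g.

(a) 219 kg; (b) 33.5 kg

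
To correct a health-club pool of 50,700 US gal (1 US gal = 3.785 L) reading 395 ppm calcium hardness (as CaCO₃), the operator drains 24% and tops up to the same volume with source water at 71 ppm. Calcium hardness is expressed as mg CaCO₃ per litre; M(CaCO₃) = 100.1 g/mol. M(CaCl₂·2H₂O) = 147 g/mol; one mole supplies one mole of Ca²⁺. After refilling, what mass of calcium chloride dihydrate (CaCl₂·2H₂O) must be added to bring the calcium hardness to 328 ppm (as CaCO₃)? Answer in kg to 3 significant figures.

3.03 kg

Volume: 50,700 US gal × 3.785 L/gal = 191,900 L.
After draining 24% and refilling: 395 × 0.76 + 71 × 0.24 = 317.24 ppm.
Deficit to target: 328 − 317.24 = 10.76 mg/L.
As CaCO₃: 10.76 mg/L × 191,900 L = 2065 g; ÷ 100.1 = 20.63 mol Ca²⁺.
Mass: 20.63 × 147 = 3032 g.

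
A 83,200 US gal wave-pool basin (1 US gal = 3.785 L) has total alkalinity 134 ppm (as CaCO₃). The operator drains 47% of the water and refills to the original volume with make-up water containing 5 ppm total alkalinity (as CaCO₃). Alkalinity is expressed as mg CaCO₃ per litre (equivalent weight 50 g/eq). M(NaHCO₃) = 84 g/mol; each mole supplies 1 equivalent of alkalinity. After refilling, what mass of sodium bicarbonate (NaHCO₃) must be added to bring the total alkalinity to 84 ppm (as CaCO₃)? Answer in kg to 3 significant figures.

Volume: 83,200 US gal × 3.785 L/gal = 314,912 L.
After draining 47% and refilling: 134 × 0.53 + 5 × 0.47 = 73.37 ppm.
Deficit to target: 84 − 73.37 = 10.63 mg/L.
As CaCO₃: 10.63 mg/L × 314,912 L = 3348 g; ÷ 50 g/eq ÷ 1 = 66.95 mol NaHCO₃.
Mass: 66.95 × 84 = 5624 g.

5.62 kg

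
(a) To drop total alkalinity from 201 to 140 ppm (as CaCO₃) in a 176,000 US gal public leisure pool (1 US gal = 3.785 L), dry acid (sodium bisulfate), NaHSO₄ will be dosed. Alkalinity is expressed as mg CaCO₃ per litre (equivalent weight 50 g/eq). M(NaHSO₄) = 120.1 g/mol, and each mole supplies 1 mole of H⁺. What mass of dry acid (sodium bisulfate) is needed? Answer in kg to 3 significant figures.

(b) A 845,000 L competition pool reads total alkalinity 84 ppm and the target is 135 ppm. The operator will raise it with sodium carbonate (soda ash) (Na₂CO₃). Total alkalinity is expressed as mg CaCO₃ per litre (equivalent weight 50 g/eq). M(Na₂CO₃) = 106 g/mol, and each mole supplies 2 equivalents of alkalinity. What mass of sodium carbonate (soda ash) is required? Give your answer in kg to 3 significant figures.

(a) 97.6 kg; (b) 45.7 kg

(a) Volume: 176,000 US gal × 3.785 L/gal = 666,160 L.
(a) Alkalinity to neutralize: (201 − 140) = 61 mg/L as CaCO₃ × 666,160 L = 40,640 g as CaCO₃.
(a) Equivalents of H⁺ required: 40,640 ÷ 50 g/eq = 812.7 eq = 812.7 mol NaHSO₄.
(a) Mass of NaHSO₄: 812.7 × 120.1 = 97,610 g.

(b) Alkalinity to add: (135 − 84) = 51 mg/L as CaCO₃ × 845,000 L = 43,100 g as CaCO₃.
(b) Equivalents: 43,100 g ÷ 50 g/eq = 861.9 eq.
(b) Each mole of Na₂CO₃ supplies 2 eq, so 861.9 / 2 = 430.9 mol.
(b) Mass: 430.9 mol × 106 g/mol = 45,680 g.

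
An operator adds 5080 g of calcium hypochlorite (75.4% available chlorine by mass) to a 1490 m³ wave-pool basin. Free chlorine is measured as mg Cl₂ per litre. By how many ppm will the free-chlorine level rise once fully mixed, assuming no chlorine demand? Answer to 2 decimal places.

Volume: 1490 m³ = 1,490,000 L.
Available chlorine delivered: 5080 g × 0.754 = 3830 g as Cl₂.
Concentration rise: 3830 g / 1,490,000 L = 2.571 mg/L = 2.57 ppm.

2.57 ppm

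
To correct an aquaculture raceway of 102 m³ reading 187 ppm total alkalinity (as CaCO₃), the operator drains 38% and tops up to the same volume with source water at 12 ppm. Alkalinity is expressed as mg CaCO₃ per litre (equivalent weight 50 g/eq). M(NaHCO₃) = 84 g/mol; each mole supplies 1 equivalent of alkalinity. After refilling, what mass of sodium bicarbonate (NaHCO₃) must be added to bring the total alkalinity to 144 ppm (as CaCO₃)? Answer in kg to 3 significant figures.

4.03 kg

Volume: 102 m³ = 102,000 L.
After draining 38% and refilling: 187 × 0.62 + 12 × 0.38 = 120.5 ppm.
Deficit to target: 144 − 120.5 = 23.5 mg/L.
As CaCO₃: 23.5 mg/L × 102,000 L = 2397 g; ÷ 50 g/eq ÷ 1 = 47.94 mol NaHCO₃.
Mass: 47.94 × 84 = 4027 g.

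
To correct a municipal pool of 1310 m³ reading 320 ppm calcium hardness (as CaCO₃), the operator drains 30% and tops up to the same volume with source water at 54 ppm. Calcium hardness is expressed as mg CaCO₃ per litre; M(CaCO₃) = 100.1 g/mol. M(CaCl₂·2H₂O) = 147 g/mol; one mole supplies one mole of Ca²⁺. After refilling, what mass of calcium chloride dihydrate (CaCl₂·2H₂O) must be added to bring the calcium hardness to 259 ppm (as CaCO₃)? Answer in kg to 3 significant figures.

Volume: 1310 m³ = 1,310,000 L.
After draining 30% and refilling: 320 × 0.70 + 54 × 0.30 = 240.2 ppm.
Deficit to target: 259 − 240.2 = 18.8 mg/L.
As CaCO₃: 18.8 mg/L × 1,310,000 L = 24,630 g; ÷ 100.1 = 246 mol Ca²⁺.
Mass: 246 × 147 = 36,170 g.

36.2 kg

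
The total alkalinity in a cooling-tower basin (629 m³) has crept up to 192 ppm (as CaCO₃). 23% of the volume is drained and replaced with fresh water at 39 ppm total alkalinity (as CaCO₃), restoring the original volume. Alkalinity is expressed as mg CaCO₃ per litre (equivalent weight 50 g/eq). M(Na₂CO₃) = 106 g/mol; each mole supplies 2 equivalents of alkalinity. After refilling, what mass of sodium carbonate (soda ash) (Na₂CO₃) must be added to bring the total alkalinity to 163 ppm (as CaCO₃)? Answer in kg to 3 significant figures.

4.13 kg

Volume: 629 m³ = 629,000 L.
After draining 23% and refilling: 192 × 0.77 + 39 × 0.23 = 156.81 ppm.
Deficit to target: 163 − 156.81 = 6.19 mg/L.
As CaCO₃: 6.19 mg/L × 629,000 L = 3894 g; ÷ 50 g/eq ÷ 2 = 38.94 mol Na₂CO₃.
Mass: 38.94 × 106 = 4127 g.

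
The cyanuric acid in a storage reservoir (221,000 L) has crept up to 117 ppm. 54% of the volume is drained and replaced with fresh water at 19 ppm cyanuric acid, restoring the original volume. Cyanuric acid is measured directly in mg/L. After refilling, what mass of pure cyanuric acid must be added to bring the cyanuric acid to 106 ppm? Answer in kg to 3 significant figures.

9.26 kg

After draining 54% and refilling: 117 × 0.46 + 19 × 0.54 = 64.08 ppm.
Deficit to target: 106 − 64.08 = 41.92 mg/L.
Mass: 41.92 mg/L × 221,000 L = 9264 g cyanuric acid.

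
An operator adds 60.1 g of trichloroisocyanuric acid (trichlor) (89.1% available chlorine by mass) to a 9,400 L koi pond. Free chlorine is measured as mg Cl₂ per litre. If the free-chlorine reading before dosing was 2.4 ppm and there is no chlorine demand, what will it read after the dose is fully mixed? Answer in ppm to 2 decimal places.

Available chlorine delivered: 60.1 g × 0.891 = 53.55 g as Cl₂.
Concentration rise: 53.55 g / 9,400 L = 5.697 mg/L = 5.70 ppm.
Final FC: 2.4 + 5.70 = 8.10 ppm.

8.10 ppm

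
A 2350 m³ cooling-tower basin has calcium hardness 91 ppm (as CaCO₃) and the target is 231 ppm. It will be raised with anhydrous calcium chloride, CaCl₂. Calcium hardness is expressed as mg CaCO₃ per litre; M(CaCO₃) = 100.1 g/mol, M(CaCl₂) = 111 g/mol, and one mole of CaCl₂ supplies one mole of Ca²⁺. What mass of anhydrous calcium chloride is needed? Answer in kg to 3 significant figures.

Volume: 2350 m³ = 2,350,000 L.
Hardness to add: (231 − 91) = 140 mg/L as CaCO₃ × 2,350,000 L = 329,000 g as CaCO₃.
Moles of Ca²⁺ (1 mol Ca²⁺ ≡ 1 mol CaCO₃): 329,000 / 100.1 g/mol = 3287 mol.
Mass of CaCl₂: 3287 × 111 = 364,800 g.

365 kg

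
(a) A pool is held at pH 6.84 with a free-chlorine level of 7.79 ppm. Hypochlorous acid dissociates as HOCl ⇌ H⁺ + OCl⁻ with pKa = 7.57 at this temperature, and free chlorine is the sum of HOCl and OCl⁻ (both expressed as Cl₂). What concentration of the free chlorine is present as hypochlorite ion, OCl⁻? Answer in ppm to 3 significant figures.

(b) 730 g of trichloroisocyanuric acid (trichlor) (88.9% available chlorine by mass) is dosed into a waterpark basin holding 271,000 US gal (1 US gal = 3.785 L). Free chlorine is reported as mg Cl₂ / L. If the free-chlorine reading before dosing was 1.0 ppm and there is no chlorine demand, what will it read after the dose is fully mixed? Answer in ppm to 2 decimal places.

(a) [OCl⁻]/[HOCl] = 10^(pH − pKa) = 10^(6.84 − 7.57) = 10^-0.73 = 0.1862.
(a) Fraction as HOCl = 1 / (1 + 0.1862) = 0.843.
(a) OCl⁻ = (1 − 0.843) × 7.79 ppm = 1.223 ppm.

(b) Volume: 271,000 US gal × 3.785 L/gal = 1,025,735 L.
(b) Available chlorine delivered: 730 g × 0.889 = 649 g as Cl₂.
(b) Concentration rise: 649 g / 1,025,735 L = 0.6327 mg/L = 0.63 ppm.
(b) Final FC: 1.0 + 0.63 = 1.63 ppm.

(a) 1.22 ppm; (b) 1.63 ppm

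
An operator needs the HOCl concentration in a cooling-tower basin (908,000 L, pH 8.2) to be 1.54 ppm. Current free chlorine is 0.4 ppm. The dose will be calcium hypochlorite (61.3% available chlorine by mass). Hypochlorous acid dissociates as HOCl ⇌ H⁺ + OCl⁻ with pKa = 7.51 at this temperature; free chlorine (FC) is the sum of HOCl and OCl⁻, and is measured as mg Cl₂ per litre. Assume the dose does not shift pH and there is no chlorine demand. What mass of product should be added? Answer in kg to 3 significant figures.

12.9 kg

[OCl⁻]/[HOCl] = 10^(pH − pKa) = 10^(8.2 − 7.51) = 4.898; fraction as HOCl = 1/(1 + 4.898) = 0.1696.
Free chlorine required for 1.54 ppm HOCl: 1.54 / 0.1696 = 9.083 ppm.
FC to add: 9.083 − 0.4 = 8.683 mg/L as Cl₂.
Cl₂ equivalent: 8.683 mg/L × 908,000 L = 7884 g.
Product at 61.3% available Cl: 7884 / 0.613 = 12,860 g.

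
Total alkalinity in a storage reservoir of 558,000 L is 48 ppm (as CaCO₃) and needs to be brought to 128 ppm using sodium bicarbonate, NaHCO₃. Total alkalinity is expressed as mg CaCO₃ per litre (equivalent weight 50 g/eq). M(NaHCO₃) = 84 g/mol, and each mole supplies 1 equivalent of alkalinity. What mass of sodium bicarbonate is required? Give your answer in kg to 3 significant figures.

Alkalinity to add: (128 − 48) = 80 mg/L as CaCO₃ × 558,000 L = 44,640 g as CaCO₃.
Equivalents: 44,640 g ÷ 50 g/eq = 892.8 eq.
NaHCO₃ supplies 1 eq per mole → 892.8 mol.
Mass: 892.8 mol × 84 g/mol = 75,000 g.

75.0 kg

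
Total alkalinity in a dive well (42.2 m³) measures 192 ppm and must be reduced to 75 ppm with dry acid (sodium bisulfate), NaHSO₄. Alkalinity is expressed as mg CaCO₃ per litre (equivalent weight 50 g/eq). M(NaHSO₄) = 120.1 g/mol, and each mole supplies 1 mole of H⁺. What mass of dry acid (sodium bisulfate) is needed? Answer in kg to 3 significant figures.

11.9 kg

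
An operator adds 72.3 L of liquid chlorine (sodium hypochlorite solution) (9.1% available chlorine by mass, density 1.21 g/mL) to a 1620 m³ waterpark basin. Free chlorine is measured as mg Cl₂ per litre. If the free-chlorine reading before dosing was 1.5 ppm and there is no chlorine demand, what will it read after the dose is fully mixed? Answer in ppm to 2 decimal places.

6.41 ppm

Volume: 1620 m³ = 1,620,000 L.
Mass of solution: 72.3 L × 1000 mL/L × 1.21 g/mL = 87,480 g.
Available chlorine delivered: 87,480 g × 0.091 = 7961 g as Cl₂.
Concentration rise: 7961 g / 1,620,000 L = 4.914 mg/L = 4.91 ppm.
Final FC: 1.5 + 4.91 = 6.41 ppm.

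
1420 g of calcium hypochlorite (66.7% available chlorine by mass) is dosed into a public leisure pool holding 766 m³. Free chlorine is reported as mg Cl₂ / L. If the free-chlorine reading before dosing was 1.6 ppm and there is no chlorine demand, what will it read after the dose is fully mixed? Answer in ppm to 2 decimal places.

Volume: 766 m³ = 766,000 L.
Available chlorine delivered: 1420 g × 0.667 = 947.1 g as Cl₂.
Concentration rise: 947.1 g / 766,000 L = 1.236 mg/L = 1.24 ppm.
Final FC: 1.6 + 1.24 = 2.84 ppm.

2.84 ppm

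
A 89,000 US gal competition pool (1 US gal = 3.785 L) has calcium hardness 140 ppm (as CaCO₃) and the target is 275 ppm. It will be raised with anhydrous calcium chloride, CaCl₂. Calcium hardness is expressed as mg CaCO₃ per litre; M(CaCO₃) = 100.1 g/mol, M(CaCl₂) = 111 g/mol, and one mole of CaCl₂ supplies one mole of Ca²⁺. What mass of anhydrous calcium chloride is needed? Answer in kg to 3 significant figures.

Volume: 89,000 US gal × 3.785 L/gal = 336,865 L.
Hardness to add: (275 − 140) = 135 mg/L as CaCO₃ × 336,865 L = 45,480 g as CaCO₃.
Moles of Ca²⁺ (1 mol Ca²⁺ ≡ 1 mol CaCO₃): 45,480 / 100.1 g/mol = 454.3 mol.
Mass of CaCl₂: 454.3 × 111 = 50,430 g.

50.4 kg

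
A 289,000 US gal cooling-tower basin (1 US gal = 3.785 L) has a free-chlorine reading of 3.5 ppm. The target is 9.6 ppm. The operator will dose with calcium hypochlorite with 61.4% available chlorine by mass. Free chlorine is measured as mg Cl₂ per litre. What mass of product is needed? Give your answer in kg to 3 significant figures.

10.9 kg

Volume: 289,000 US gal × 3.785 L/gal = 1,093,865 L.
Chlorine deficit: 9.6 − 3.5 = 6.1 ppm = 6.1 mg/L as Cl₂.
Cl₂ equivalent needed: 6.1 mg/L × 1,093,865 L = 6,673,000 mg = 6673 g.
Product at 61.4% available chlorine: 6673 / 0.614 = 10,870 g.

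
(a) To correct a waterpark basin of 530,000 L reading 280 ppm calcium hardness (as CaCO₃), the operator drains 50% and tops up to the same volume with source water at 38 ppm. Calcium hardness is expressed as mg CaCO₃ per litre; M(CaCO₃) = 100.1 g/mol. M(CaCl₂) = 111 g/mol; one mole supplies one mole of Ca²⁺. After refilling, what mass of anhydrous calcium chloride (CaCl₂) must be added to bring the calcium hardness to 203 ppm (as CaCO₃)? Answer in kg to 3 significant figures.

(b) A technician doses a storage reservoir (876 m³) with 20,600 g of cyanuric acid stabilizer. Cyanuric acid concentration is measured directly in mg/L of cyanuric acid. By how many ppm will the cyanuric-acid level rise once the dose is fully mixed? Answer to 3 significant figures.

(a) After draining 50% and refilling: 280 × 0.50 + 38 × 0.50 = 159 ppm.
(a) Deficit to target: 203 − 159 = 44 mg/L.
(a) As CaCO₃: 44 mg/L × 530,000 L = 23,320 g; ÷ 100.1 = 233 mol Ca²⁺.
(a) Mass: 233 × 111 = 25,860 g.

(b) Volume: 876 m³ = 876,000 L.
(b) Rise: 20,600 g / 876,000 L × 1000 = 23.52 mg/L.

(a) 25.9 kg; (b) 23.5 ppm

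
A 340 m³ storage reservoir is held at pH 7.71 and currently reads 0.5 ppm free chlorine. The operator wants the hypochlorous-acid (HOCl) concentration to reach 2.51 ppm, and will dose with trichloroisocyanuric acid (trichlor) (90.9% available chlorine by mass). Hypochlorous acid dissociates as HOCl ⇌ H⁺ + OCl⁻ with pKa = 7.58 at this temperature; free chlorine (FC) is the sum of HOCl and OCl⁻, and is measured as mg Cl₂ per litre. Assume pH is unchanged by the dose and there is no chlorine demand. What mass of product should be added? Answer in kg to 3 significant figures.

Volume: 340 m³ = 340,000 L.
[OCl⁻]/[HOCl] = 10^(pH − pKa) = 10^(7.71 − 7.58) = 1.349; fraction as HOCl = 1/(1 + 1.349) = 0.4257.
Free chlorine required for 2.51 ppm HOCl: 2.51 / 0.4257 = 5.896 ppm.
FC to add: 5.896 − 0.5 = 5.396 mg/L as Cl₂.
Cl₂ equivalent: 5.396 mg/L × 340,000 L = 1835 g.
Product at 90.9% available Cl: 1835 / 0.909 = 2018 g.

2.02 kg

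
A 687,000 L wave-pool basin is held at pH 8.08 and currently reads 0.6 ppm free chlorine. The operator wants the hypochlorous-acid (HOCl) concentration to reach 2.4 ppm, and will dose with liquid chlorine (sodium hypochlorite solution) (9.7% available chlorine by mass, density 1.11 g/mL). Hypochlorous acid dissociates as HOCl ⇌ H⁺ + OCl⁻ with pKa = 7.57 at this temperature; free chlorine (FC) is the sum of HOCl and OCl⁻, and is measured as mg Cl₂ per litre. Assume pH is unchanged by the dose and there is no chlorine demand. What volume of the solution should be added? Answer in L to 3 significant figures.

61.0 L

[OCl⁻]/[HOCl] = 10^(pH − pKa) = 10^(8.08 − 7.57) = 3.236; fraction as HOCl = 1/(1 + 3.236) = 0.2361.
Free chlorine required for 2.4 ppm HOCl: 2.4 / 0.2361 = 10.17 ppm.
FC to add: 10.17 − 0.6 = 9.566 mg/L as Cl₂.
Cl₂ equivalent: 9.566 mg/L × 687,000 L = 6572 g.
Product at 9.7% available Cl: 6572 / 0.097 = 67,750 g.
Volume: 67,750 g ÷ 1.11 g/mL = 61,040 mL.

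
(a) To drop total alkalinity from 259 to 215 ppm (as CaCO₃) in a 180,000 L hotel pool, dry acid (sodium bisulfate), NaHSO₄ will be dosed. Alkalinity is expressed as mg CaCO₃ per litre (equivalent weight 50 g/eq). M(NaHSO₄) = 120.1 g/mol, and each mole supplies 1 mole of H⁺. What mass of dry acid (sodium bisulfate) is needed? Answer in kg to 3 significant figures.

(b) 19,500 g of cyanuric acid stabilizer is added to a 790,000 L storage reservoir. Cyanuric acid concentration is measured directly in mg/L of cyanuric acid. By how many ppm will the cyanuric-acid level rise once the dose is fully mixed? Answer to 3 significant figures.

(a) Alkalinity to neutralize: (259 − 215) = 44 mg/L as CaCO₃ × 180,000 L = 7920 g as CaCO₃.
(a) Equivalents of H⁺ required: 7920 ÷ 50 g/eq = 158.4 eq = 158.4 mol NaHSO₄.
(a) Mass of NaHSO₄: 158.4 × 120.1 = 19,020 g.

(b) Rise: 19,500 g / 790,000 L × 1000 = 24.68 mg/L.

(a) 19.0 kg; (b) 24.7 ppm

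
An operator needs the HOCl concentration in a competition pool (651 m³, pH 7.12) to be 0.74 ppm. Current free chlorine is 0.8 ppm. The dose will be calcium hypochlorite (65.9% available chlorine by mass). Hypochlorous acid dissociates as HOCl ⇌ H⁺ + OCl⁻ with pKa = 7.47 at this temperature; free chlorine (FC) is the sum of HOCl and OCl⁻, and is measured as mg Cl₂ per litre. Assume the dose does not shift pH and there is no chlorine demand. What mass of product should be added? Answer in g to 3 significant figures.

Volume: 651 m³ = 651,000 L.
[OCl⁻]/[HOCl] = 10^(pH − pKa) = 10^(7.12 − 7.47) = 0.4467; fraction as HOCl = 1/(1 + 0.4467) = 0.6912.
Free chlorine required for 0.74 ppm HOCl: 0.74 / 0.6912 = 1.071 ppm.
FC to add: 1.071 − 0.8 = 0.2705 mg/L as Cl₂.
Cl₂ equivalent: 0.2705 mg/L × 651,000 L = 176.1 g.
Product at 65.9% available Cl: 176.1 / 0.659 = 267.3 g.

267 g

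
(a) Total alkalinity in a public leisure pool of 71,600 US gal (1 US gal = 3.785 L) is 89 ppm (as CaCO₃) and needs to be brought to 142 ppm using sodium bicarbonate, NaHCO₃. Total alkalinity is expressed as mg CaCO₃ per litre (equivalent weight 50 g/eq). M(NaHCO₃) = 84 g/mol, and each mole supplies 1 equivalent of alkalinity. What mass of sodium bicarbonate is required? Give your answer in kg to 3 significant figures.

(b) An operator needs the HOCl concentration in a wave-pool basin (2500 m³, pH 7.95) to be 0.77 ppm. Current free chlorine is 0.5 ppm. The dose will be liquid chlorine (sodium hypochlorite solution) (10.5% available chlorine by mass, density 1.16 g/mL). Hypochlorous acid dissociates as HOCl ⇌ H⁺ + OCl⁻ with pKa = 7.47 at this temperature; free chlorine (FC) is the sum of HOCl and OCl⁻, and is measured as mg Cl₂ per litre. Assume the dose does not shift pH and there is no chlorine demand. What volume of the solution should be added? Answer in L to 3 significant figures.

(a) Volume: 71,600 US gal × 3.785 L/gal = 271,006 L.
(a) Alkalinity to add: (142 − 89) = 53 mg/L as CaCO₃ × 271,006 L = 14,360 g as CaCO₃.
(a) Equivalents: 14,360 g ÷ 50 g/eq = 287.3 eq.
(a) NaHCO₃ supplies 1 eq per mole → 287.3 mol.
(a) Mass: 287.3 mol × 84 g/mol = 24,130 g.

(b) Volume: 2500 m³ = 2,500,000 L.
(b) [OCl⁻]/[HOCl] = 10^(pH − pKa) = 10^(7.95 − 7.47) = 3.02; fraction as HOCl = 1/(1 + 3.02) = 0.2488.
(b) Free chlorine required for 0.77 ppm HOCl: 0.77 / 0.2488 = 3.095 ppm.
(b) FC to add: 3.095 − 0.5 = 2.595 mg/L as Cl₂.
(b) Cl₂ equivalent: 2.595 mg/L × 2,500,000 L = 6488 g.
(b) Product at 10.5% available Cl: 6488 / 0.105 = 61,790 g.
(b) Volume: 61,790 g ÷ 1.16 g/mL = 53,270 mL.

(a) 24.1 kg; (b) 53.3 L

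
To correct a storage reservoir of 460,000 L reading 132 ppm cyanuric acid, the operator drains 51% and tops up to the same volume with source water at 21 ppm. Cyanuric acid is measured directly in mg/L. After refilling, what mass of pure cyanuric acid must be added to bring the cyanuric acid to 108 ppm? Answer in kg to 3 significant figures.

After draining 51% and refilling: 132 × 0.49 + 21 × 0.51 = 75.39 ppm.
Deficit to target: 108 − 75.39 = 32.61 mg/L.
Mass: 32.61 mg/L × 460,000 L = 15,000 g cyanuric acid.

15.0 kg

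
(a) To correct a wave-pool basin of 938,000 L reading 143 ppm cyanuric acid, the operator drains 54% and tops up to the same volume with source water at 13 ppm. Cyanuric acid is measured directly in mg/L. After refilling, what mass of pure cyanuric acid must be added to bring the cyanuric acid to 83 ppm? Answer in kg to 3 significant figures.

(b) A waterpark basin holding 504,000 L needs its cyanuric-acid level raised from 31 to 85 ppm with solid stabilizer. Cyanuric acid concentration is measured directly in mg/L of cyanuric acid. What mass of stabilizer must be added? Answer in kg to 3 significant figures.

(a) 9.57 kg; (b) 27.2 kg

(a) After draining 54% and refilling: 143 × 0.46 + 13 × 0.54 = 72.8 ppm.
(a) Deficit to target: 83 − 72.8 = 10.2 mg/L.
(a) Mass: 10.2 mg/L × 938,000 L = 9568 g cyanuric acid.

(b) CYA to add: (85 − 31) = 54 mg/L × 504,000 L = 27,220 g cyanuric acid.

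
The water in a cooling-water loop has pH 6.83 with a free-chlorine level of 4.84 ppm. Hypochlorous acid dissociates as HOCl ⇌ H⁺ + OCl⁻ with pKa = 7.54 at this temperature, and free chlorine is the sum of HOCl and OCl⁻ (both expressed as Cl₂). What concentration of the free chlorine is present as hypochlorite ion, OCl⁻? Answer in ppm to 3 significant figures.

[OCl⁻]/[HOCl] = 10^(pH − pKa) = 10^(6.83 − 7.54) = 10^-0.71 = 0.195.
Fraction as HOCl = 1 / (1 + 0.195) = 0.8368.
OCl⁻ = (1 − 0.8368) × 4.84 ppm = 0.7897 ppm.

0.790 ppm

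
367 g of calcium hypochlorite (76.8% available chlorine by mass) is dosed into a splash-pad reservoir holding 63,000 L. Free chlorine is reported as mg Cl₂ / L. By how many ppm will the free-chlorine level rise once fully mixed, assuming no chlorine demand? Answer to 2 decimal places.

4.47 ppm

Available chlorine delivered: 367 g × 0.768 = 281.9 g as Cl₂.
Concentration rise: 281.9 g / 63,000 L = 4.474 mg/L = 4.47 ppm.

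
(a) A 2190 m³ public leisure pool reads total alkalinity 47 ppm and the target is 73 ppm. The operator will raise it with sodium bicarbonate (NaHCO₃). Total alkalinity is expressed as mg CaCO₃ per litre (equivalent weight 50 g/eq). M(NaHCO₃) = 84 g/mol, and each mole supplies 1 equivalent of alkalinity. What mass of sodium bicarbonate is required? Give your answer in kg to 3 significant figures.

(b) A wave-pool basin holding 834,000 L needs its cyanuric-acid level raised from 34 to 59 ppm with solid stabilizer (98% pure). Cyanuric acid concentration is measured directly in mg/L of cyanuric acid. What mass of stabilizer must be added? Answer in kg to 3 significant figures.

(a) Volume: 2190 m³ = 2,190,000 L.
(a) Alkalinity to add: (73 − 47) = 26 mg/L as CaCO₃ × 2,190,000 L = 56,940 g as CaCO₃.
(a) Equivalents: 56,940 g ÷ 50 g/eq = 1139 eq.
(a) NaHCO₃ supplies 1 eq per mole → 1139 mol.
(a) Mass: 1139 mol × 84 g/mol = 95,660 g.

(b) CYA to add: (59 − 34) = 25 mg/L × 834,000 L = 20,850 g cyanuric acid.
(b) At 98% purity: 20,850 / 0.98 = 21,280 g product.

(a) 95.7 kg; (b) 21.3 kg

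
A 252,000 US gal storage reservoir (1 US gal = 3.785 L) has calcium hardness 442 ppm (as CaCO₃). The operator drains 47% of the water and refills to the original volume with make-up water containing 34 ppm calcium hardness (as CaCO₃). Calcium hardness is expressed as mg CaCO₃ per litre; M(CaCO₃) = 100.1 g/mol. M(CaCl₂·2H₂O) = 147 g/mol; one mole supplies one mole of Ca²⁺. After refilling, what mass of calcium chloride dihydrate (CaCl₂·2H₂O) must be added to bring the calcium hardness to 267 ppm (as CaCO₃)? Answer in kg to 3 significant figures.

23.5 kg

Volume: 252,000 US gal × 3.785 L/gal = 953,820 L.
After draining 47% and refilling: 442 × 0.53 + 34 × 0.47 = 250.24 ppm.
Deficit to target: 267 − 250.24 = 16.76 mg/L.
As CaCO₃: 16.76 mg/L × 953,820 L = 15,990 g; ÷ 100.1 = 159.7 mol Ca²⁺.
Mass: 159.7 × 147 = 23,480 g.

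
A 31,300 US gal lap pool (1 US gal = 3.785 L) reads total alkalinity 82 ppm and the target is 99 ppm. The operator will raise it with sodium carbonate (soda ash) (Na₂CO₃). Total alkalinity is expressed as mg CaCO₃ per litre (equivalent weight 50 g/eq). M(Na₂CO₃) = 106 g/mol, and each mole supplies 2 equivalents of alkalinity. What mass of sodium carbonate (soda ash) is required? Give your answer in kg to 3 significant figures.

2.13 kg

Volume: 31,300 US gal × 3.785 L/gal = 118,470 L.
Alkalinity to add: (99 − 82) = 17 mg/L as CaCO₃ × 118,470 L = 2014 g as CaCO₃.
Equivalents: 2014 g ÷ 50 g/eq = 40.28 eq.
Each mole of Na₂CO₃ supplies 2 eq, so 40.28 / 2 = 20.14 mol.
Mass: 20.14 mol × 106 g/mol = 2135 g.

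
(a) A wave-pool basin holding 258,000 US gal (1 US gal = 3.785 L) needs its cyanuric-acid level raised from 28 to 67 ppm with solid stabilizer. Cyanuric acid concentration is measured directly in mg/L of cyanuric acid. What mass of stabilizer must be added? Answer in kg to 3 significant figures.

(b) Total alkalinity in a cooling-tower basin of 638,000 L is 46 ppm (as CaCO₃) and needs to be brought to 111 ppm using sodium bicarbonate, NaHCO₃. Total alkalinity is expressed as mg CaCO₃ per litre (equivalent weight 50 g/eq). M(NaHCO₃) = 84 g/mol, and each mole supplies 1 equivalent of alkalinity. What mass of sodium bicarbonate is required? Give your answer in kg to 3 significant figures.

(a) 38.1 kg; (b) 69.7 kg

(a) Volume: 258,000 US gal × 3.785 L/gal = 976,530 L.
(a) CYA to add: (67 − 28) = 39 mg/L × 976,530 L = 38,080 g cyanuric acid.

(b) Alkalinity to add: (111 − 46) = 65 mg/L as CaCO₃ × 638,000 L = 41,470 g as CaCO₃.
(b) Equivalents: 41,470 g ÷ 50 g/eq = 829.4 eq.
(b) NaHCO₃ supplies 1 eq per mole → 829.4 mol.
(b) Mass: 829.4 mol × 84 g/mol = 69,670 g.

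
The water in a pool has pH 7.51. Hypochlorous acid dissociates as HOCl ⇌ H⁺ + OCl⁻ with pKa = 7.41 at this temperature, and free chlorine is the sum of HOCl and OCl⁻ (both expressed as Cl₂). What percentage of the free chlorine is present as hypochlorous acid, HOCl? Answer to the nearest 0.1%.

44.3%

[OCl⁻]/[HOCl] = 10^(pH − pKa) = 10^(7.51 − 7.41) = 10^0.10 = 1.259.
Fraction as HOCl = 1 / (1 + 1.259) = 0.4427.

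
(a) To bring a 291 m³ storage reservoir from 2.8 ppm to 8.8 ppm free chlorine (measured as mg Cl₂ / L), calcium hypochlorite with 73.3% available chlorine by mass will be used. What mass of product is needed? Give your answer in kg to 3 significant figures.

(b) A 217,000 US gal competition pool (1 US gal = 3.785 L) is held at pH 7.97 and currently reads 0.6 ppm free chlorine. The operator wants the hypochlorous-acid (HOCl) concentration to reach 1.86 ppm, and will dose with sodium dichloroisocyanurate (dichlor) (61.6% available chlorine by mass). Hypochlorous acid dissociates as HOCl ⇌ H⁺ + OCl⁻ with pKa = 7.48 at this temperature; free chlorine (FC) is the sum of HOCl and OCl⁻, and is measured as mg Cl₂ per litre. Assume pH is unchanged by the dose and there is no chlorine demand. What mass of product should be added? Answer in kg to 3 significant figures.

(a) Volume: 291 m³ = 291,000 L.
(a) Chlorine deficit: 8.8 − 2.8 = 6 ppm = 6 mg/L as Cl₂.
(a) Cl₂ equivalent needed: 6 mg/L × 291,000 L = 1,746,000 mg = 1746 g.
(a) Product at 73.3% available chlorine: 1746 / 0.733 = 2382 g.

(b) Volume: 217,000 US gal × 3.785 L/gal = 821,345 L.
(b) [OCl⁻]/[HOCl] = 10^(pH − pKa) = 10^(7.97 − 7.48) = 3.09; fraction as HOCl = 1/(1 + 3.09) = 0.2445.
(b) Free chlorine required for 1.86 ppm HOCl: 1.86 / 0.2445 = 7.608 ppm.
(b) FC to add: 7.608 − 0.6 = 7.008 mg/L as Cl₂.
(b) Cl₂ equivalent: 7.008 mg/L × 821,345 L = 5756 g.
(b) Product at 61.6% available Cl: 5756 / 0.616 = 9344 g.

(a) 2.38 kg; (b) 9.34 kg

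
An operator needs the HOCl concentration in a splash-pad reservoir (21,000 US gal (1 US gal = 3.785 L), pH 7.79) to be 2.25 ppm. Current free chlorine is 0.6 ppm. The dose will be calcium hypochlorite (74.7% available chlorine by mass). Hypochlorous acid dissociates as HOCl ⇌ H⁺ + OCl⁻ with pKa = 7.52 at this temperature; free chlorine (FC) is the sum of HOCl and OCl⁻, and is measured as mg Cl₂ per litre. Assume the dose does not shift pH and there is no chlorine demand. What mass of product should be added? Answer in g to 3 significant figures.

Volume: 21,000 US gal × 3.785 L/gal = 79,485 L.
[OCl⁻]/[HOCl] = 10^(pH − pKa) = 10^(7.79 − 7.52) = 1.862; fraction as HOCl = 1/(1 + 1.862) = 0.3494.
Free chlorine required for 2.25 ppm HOCl: 2.25 / 0.3494 = 6.44 ppm.
FC to add: 6.44 − 0.6 = 5.84 mg/L as Cl₂.
Cl₂ equivalent: 5.84 mg/L × 79,485 L = 464.2 g.
Product at 74.7% available Cl: 464.2 / 0.747 = 621.4 g.

621 g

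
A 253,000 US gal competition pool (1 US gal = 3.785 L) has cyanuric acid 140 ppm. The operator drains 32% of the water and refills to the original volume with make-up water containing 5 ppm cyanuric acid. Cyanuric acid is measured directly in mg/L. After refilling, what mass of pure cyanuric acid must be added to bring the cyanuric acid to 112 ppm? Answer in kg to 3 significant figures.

14.6 kg

Volume: 253,000 US gal × 3.785 L/gal = 957,605 L.
After draining 32% and refilling: 140 × 0.68 + 5 × 0.32 = 96.8 ppm.
Deficit to target: 112 − 96.8 = 15.2 mg/L.
Mass: 15.2 mg/L × 957,605 L = 14,560 g cyanuric acid.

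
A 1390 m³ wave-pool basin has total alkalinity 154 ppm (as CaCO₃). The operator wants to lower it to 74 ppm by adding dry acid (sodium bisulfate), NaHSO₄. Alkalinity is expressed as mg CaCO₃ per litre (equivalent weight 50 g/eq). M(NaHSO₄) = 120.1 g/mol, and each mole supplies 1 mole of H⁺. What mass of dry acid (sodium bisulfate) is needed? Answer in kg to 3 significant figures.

267 kg

Volume: 1390 m³ = 1,390,000 L.
Alkalinity to neutralize: (154 − 74) = 80 mg/L as CaCO₃ × 1,390,000 L = 111,200 g as CaCO₃.
Equivalents of H⁺ required: 111,200 ÷ 50 g/eq = 2224 eq = 2224 mol NaHSO₄.
Mass of NaHSO₄: 2224 × 120.1 = 267,100 g.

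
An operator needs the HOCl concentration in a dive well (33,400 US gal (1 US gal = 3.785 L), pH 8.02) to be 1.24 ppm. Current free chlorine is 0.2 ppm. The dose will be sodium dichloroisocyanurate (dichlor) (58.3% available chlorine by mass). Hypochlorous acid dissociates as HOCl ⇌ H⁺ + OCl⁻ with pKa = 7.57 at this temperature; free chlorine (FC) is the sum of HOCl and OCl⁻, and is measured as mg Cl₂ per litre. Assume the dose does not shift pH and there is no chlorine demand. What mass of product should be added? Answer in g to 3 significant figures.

Volume: 33,400 US gal × 3.785 L/gal = 126,419 L.
[OCl⁻]/[HOCl] = 10^(pH − pKa) = 10^(8.02 − 7.57) = 2.818; fraction as HOCl = 1/(1 + 2.818) = 0.2619.
Free chlorine required for 1.24 ppm HOCl: 1.24 / 0.2619 = 4.735 ppm.
FC to add: 4.735 − 0.2 = 4.535 mg/L as Cl₂.
Cl₂ equivalent: 4.535 mg/L × 126,419 L = 573.3 g.
Product at 58.3% available Cl: 573.3 / 0.583 = 983.3 g.

983 g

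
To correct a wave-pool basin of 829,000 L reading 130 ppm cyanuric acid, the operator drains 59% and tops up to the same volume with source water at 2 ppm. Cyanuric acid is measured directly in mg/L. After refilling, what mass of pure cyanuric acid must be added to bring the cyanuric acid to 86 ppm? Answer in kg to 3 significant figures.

26.1 kg

After draining 59% and refilling: 130 × 0.41 + 2 × 0.59 = 54.48 ppm.
Deficit to target: 86 − 54.48 = 31.52 mg/L.
Mass: 31.52 mg/L × 829,000 L = 26,130 g cyanuric acid.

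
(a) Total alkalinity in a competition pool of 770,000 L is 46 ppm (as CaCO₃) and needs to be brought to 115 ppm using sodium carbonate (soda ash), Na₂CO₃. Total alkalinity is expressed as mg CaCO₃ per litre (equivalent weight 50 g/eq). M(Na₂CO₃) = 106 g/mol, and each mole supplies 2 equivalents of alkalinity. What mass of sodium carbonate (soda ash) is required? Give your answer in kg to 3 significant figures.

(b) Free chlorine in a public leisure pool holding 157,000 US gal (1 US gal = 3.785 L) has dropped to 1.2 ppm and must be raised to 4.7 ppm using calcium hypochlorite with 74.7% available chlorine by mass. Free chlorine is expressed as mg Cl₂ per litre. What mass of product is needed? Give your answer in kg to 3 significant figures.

(a) 56.3 kg; (b) 2.78 kg

(a) Alkalinity to add: (115 − 46) = 69 mg/L as CaCO₃ × 770,000 L = 53,130 g as CaCO₃.
(a) Equivalents: 53,130 g ÷ 50 g/eq = 1063 eq.
(a) Each mole of Na₂CO₃ supplies 2 eq, so 1063 / 2 = 531.3 mol.
(a) Mass: 531.3 mol × 106 g/mol = 56,320 g.

(b) Volume: 157,000 US gal × 3.785 L/gal = 594,245 L.
(b) Chlorine deficit: 4.7 − 1.2 = 3.5 ppm = 3.5 mg/L as Cl₂.
(b) Cl₂ equivalent needed: 3.5 mg/L × 594,245 L = 2,080,000 mg = 2080 g.
(b) Product at 74.7% available chlorine: 2080 / 0.747 = 2784 g.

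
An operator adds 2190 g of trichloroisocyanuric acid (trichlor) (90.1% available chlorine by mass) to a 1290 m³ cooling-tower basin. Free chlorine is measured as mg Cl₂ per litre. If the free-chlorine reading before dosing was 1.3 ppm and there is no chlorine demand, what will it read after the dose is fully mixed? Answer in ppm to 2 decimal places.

Volume: 1290 m³ = 1,290,000 L.
Available chlorine delivered: 2190 g × 0.901 = 1973 g as Cl₂.
Concentration rise: 1973 g / 1,290,000 L = 1.53 mg/L = 1.53 ppm.
Final FC: 1.3 + 1.53 = 2.83 ppm.

2.83 ppm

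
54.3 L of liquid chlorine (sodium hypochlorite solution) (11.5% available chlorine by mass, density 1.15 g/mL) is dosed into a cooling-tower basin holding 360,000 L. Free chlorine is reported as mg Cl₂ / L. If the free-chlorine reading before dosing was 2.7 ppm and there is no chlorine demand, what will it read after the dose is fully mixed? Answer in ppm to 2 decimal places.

Mass of solution: 54.3 L × 1000 mL/L × 1.15 g/mL = 62,440 g.
Available chlorine delivered: 62,440 g × 0.115 = 7181 g as Cl₂.
Concentration rise: 7181 g / 360,000 L = 19.95 mg/L = 19.95 ppm.
Final FC: 2.7 + 19.95 = 22.65 ppm.

22.65 ppm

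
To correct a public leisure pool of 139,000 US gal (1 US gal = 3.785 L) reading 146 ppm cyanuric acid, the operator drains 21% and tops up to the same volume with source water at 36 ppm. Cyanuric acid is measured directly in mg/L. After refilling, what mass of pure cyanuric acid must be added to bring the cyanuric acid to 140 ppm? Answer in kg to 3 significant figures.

9.00 kg

Volume: 139,000 US gal × 3.785 L/gal = 526,115 L.
After draining 21% and refilling: 146 × 0.79 + 36 × 0.21 = 122.9 ppm.
Deficit to target: 140 − 122.9 = 17.1 mg/L.
Mass: 17.1 mg/L × 526,115 L = 8997 g cyanuric acid.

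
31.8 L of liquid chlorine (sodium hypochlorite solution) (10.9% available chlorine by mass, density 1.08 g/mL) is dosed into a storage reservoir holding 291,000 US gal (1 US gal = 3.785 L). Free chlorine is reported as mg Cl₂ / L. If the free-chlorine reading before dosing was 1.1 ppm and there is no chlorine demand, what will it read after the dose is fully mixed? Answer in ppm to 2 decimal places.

Volume: 291,000 US gal × 3.785 L/gal = 1,101,435 L.
Mass of solution: 31.8 L × 1000 mL/L × 1.08 g/mL = 34,340 g.
Available chlorine delivered: 34,340 g × 0.109 = 3743 g as Cl₂.
Concentration rise: 3743 g / 1,101,435 L = 3.399 mg/L = 3.40 ppm.
Final FC: 1.1 + 3.40 = 4.50 ppm.

4.50 ppm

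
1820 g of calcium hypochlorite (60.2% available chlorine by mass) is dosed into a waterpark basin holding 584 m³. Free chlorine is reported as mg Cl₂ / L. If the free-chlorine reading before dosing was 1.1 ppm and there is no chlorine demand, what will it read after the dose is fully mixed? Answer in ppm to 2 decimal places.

2.98 ppm

Volume: 584 m³ = 584,000 L.
Available chlorine delivered: 1820 g × 0.602 = 1096 g as Cl₂.
Concentration rise: 1096 g / 584,000 L = 1.876 mg/L = 1.88 ppm.
Final FC: 1.1 + 1.88 = 2.98 ppm.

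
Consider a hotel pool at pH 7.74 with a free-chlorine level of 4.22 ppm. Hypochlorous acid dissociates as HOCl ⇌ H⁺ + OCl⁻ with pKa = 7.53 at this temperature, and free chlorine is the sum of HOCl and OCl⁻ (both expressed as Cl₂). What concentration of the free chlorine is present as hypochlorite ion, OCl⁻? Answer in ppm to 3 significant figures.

2.61 ppm

[OCl⁻]/[HOCl] = 10^(pH − pKa) = 10^(7.74 − 7.53) = 10^0.21 = 1.622.
Fraction as HOCl = 1 / (1 + 1.622) = 0.3814.
OCl⁻ = (1 − 0.3814) × 4.22 ppm = 2.61 ppm.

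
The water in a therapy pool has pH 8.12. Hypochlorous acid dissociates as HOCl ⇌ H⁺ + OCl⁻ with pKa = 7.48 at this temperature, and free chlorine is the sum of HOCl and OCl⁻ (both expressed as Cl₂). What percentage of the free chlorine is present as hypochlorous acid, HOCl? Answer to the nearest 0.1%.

18.6%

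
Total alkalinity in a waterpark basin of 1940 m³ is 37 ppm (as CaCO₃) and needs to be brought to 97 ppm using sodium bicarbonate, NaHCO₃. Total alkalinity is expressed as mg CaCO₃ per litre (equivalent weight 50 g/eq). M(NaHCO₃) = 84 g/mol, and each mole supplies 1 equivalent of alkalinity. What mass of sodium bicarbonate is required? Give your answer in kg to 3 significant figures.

Volume: 1940 m³ = 1,940,000 L.
Alkalinity to add: (97 − 37) = 60 mg/L as CaCO₃ × 1,940,000 L = 116,400 g as CaCO₃.
Equivalents: 116,400 g ÷ 50 g/eq = 2328 eq.
NaHCO₃ supplies 1 eq per mole → 2328 mol.
Mass: 2328 mol × 84 g/mol = 195,600 g.

196 kg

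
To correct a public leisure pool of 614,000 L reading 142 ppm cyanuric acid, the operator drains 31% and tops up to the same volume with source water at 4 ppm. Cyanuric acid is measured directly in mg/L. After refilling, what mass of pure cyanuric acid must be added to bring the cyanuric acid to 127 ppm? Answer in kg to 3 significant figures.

17.1 kg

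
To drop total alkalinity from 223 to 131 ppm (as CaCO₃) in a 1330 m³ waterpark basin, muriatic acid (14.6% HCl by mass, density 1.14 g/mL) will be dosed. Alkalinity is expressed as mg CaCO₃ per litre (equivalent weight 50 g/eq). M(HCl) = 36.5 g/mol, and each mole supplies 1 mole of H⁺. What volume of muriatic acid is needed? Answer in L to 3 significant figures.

Volume: 1330 m³ = 1,330,000 L.
Alkalinity to neutralize: (223 − 131) = 92 mg/L as CaCO₃ × 1,330,000 L = 122,400 g as CaCO₃.
Equivalents of H⁺ required: 122,400 ÷ 50 g/eq = 2447 eq = 2447 mol HCl.
Mass of HCl: 2447 × 36.5 = 89,320 g.
Mass of 14.6% solution: 89,320 / 0.146 = 611,800 g.
Volume: 611,800 g ÷ 1.14 g/mL = 536,700 mL.

537 L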